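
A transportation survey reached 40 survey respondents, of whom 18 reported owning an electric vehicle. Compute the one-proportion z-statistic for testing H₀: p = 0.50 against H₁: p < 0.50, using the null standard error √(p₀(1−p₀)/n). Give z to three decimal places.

The sample proportion is 18/40 = 0.45000.
Null standard error: √(0.50·0.50/40) = √0.006250000 = 0.079057.
z = (0.45000 − 0.50)/0.079057 = -0.05000/0.079057 = -0.632.

z = -0.632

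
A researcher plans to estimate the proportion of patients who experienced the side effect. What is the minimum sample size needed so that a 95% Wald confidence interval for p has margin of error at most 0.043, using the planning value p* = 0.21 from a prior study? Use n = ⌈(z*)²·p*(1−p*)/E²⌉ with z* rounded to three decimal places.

n = 345

z* = 1.960 at the 95% level.
p*(1−p*) = 0.21·0.79 = 0.1659.
(z*)²·p*(1−p*)/E² = 3.841600·0.1659/0.001849 = 344.684.
Rounding up, n = 345.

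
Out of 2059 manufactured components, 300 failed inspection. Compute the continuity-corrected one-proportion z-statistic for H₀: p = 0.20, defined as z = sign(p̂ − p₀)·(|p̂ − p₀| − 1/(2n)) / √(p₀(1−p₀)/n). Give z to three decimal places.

z = -6.132

Sample proportion p̂ = 300/2059 = 0.14570. p̂ − p₀ = -0.054298.
Continuity correction 1/(2n) = 1/4118 = 0.000243.
Corrected numerator: |-0.054298| − 0.000243 = 0.054055.
SE₀ = √(0.20·0.80/2059) = 0.008815.
z = −0.054055/0.008815 = -6.132.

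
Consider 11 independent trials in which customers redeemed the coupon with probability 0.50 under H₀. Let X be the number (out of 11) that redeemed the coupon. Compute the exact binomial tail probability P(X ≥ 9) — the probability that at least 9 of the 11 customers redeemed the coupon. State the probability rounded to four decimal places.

P = 0.0327

X ~ Binomial(n=11, p=0.50).
P(X ≥ 9) = C(11,9)·0.50^9·0.50^2 + C(11,10)·0.50^10·0.50^1 + C(11,11)·0.50^11·0.50^0.
= 0.026855 + 0.005371 + 0.000488 = 0.0327.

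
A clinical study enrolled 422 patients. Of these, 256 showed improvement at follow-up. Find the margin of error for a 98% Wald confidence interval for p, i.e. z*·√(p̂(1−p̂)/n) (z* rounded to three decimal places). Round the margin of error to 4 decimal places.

p̂ = 256/422 = 0.60664.
Standard error of p̂: √(0.238629/422) = √0.000565471 = 0.023780.
z* = 2.326 at the 98% level.
Margin of error = z*·SE = 2.326 × 0.023780 = 0.0553.

ME = 0.0553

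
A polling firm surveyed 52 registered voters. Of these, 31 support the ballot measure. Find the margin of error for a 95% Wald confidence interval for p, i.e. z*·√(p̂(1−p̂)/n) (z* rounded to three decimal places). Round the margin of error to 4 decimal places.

ME = 0.1334

Sample proportion p̂ = 31/52 = 0.59615.
SE = √(p̂(1−p̂)/n) = √(0.240754/52) = 0.068043.
For 95% confidence, z* = 1.960.
Margin of error = z*·SE = 1.960 × 0.068043 = 0.1334.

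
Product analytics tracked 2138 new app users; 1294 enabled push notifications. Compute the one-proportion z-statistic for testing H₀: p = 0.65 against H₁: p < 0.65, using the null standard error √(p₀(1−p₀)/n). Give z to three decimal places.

z = -4.339

Sample proportion p̂ = 1294/2138 = 0.60524.
Null standard error: √(0.65·0.35/2138) = √0.000106408 = 0.010315.
z = (p̂ − p₀)/SE = (0.60524 − 0.65)/0.010315 = -4.339.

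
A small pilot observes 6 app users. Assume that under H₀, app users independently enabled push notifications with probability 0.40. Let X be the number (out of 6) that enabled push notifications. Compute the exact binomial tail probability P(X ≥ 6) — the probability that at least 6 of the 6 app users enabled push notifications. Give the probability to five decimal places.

X ~ Binomial(n=6, p=0.40).
P(X ≥ 6) = C(6,6)·0.40^6·0.60^0.
= 0.004096 = 0.00410.

P = 0.00410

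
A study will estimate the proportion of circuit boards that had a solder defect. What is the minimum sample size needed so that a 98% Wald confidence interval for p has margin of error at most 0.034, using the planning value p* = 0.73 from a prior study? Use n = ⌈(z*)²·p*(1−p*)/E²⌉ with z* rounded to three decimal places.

n = 923

For 98% confidence, z* = 2.326.
p*(1−p*) = 0.1971.
Required n before rounding: 5.410276 × 0.1971 / 0.034² = 922.461.
⌈922.461⌉ = 923.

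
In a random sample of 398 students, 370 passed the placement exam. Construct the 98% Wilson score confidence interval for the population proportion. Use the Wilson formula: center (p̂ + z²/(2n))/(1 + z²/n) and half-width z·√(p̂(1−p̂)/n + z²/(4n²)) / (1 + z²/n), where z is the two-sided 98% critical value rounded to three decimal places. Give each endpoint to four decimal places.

(0.8937, 0.9541)

Here p̂ = 370/398 = 0.92965 and z = 2.326 (z² = 5.410276).
Denominator 1 + z²/n = 1 + 5.410276/398 = 1.013594.
Adjusted center: (0.92965 + z²/(2n))/1.013594 = 0.92389.
Radicand: p̂(1−p̂)/n + z²/(4n²) = 0.000164328 + 0.000008539 = 0.000172867.
Half-width = z·√(radicand)/denom = 2.326·0.013148/1.013594 = 0.03017.
Interval: 0.92389 ± 0.03017 → (0.8937, 0.9541).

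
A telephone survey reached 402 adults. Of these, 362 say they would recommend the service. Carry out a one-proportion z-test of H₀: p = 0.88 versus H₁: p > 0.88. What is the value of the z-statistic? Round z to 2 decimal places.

With x = 362 successes in n = 402, p̂ = 0.90050.
SE₀ = √(0.88·0.12/402) = 0.016208.
z = (p̂ − p₀)/SE = (0.90050 − 0.88)/0.016208 = 1.26.

z = 1.26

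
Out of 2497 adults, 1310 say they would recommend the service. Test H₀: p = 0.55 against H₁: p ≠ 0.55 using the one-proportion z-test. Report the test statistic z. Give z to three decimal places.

z = -2.548

Sample proportion p̂ = 1310/2497 = 0.52463.
Null standard error: √(0.55·0.45/2497) = √0.000099119 = 0.009956.
Test statistic: z = -0.02537/0.009956 = -2.548.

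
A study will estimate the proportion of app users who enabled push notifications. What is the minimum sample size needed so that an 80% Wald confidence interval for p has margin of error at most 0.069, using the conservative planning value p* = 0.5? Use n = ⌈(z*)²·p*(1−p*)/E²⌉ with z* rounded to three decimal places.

z* = 1.282 at the 80% level.
p*(1−p*) = 0.2500.
Required n before rounding: 1.643524 × 0.2500 / 0.069² = 86.301.
⌈86.301⌉ = 87.

n = 87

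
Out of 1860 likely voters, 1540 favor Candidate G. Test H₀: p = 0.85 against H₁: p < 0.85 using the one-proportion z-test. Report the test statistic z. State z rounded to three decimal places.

z = -2.662

p̂ = 1540/1860 = 0.82796.
SE₀ = √(0.85·0.15/1860) = 0.008279.
Test statistic: z = -0.02204/0.008279 = -2.662.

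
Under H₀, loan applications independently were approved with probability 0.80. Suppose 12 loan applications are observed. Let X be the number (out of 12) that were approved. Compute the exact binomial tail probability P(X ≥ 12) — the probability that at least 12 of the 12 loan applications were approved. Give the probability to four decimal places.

X ~ Binomial(n=12, p=0.80).
P(X ≥ 12) = C(12,12)·0.80^12·0.20^0.
= 0.068719 = 0.0687.

P = 0.0687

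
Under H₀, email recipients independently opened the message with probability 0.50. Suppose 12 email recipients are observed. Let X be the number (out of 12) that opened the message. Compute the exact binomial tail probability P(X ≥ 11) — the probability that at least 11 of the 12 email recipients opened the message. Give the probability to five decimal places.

X ~ Binomial(n=12, p=0.50).
P(X ≥ 11) = C(12,11)·0.50^11·0.50^1 + C(12,12)·0.50^12·0.50^0.
= 0.002930 + 0.000244 = 0.00317.

P = 0.00317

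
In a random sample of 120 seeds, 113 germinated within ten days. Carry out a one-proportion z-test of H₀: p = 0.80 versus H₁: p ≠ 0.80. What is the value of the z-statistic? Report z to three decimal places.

z = 3.880

Sample proportion p̂ = 113/120 = 0.94167.
Under H₀, SE = √(p₀(1−p₀)/n) = √(0.80·0.20/120) = √0.001333333 = 0.036515.
z = (0.94167 − 0.80)/0.036515 = 0.14167/0.036515 = 3.880.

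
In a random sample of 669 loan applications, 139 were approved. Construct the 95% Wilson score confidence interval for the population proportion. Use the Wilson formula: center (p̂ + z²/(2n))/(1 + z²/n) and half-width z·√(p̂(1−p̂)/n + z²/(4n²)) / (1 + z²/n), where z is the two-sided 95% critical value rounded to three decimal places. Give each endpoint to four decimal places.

p̂ = 139/669 = 0.20777; z = 1.960, so z² = 3.841600.
Denominator 1 + z²/n = 1 + 3.841600/669 = 1.005742.
Center = (0.20777 + 0.002871)/1.005742 = 0.20944.
Radicand: p̂(1−p̂)/n + z²/(4n²) = 0.000246044 + 0.000002146 = 0.000248190.
Half-width = z·√(radicand)/denom = 1.960·0.015754/1.005742 = 0.03070.
CI: 0.20944 ± 0.03070 = (0.1787, 0.2401).

(0.1787, 0.2401)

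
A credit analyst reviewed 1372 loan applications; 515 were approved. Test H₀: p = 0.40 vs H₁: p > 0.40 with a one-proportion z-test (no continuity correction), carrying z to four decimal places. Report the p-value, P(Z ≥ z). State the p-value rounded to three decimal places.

p̂ = 515/1372 = 0.37536.
Null standard error: √(0.40·0.60/1372) = √0.000174927 = 0.013226.
Test statistic (full precision, shown to 4 dp): z = (515/1372 − 0.40)/SE₀ ≈ -1.8627.
p-value = P(Z ≥ z) with z = -1.8627 → 0.969.

p-value = 0.969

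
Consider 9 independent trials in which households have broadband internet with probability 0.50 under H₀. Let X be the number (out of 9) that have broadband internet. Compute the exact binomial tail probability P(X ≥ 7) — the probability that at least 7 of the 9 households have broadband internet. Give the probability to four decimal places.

P = 0.0898

X ~ Binomial(n=9, p=0.50).
P(X ≥ 7) = C(9,7)·0.50^7·0.50^2 + C(9,8)·0.50^8·0.50^1 + C(9,9)·0.50^9·0.50^0.
= 0.070312 + 0.017578 + 0.001953 = 0.0898.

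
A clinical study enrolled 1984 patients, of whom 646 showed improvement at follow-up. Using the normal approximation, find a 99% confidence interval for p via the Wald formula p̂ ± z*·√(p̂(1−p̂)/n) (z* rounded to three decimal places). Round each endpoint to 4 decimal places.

p̂ = 646/1984 = 0.32560.
Standard error of p̂: √(0.219586/1984) = √0.000110679 = 0.010520.
For 99% confidence, z* = 2.576.
Margin = 2.576·0.010520 = 0.02710.
CI: 0.32560 ± 0.02710 = (0.2985, 0.3527).

(0.2985, 0.3527)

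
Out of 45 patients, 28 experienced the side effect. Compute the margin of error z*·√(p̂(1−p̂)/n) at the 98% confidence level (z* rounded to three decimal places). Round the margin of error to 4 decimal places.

ME = 0.1681

Sample proportion p̂ = 28/45 = 0.62222.
Standard error of p̂: √(0.235062/45) = √0.005223594 = 0.072274.
For 98% confidence, z* = 2.326.
So ME = 0.1681.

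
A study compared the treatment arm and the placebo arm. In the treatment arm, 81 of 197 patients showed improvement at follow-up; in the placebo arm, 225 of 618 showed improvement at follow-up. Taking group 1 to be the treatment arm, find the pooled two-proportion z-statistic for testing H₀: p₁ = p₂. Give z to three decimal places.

p̂₁ = 81/197 = 0.41117, p̂₂ = 225/618 = 0.36408.
Pooling: p̂ = 306/815 = 0.37546.
Pooled SE = √[0.2344898·0.00669427] ≈ 0.039620.
z = (p̂₁ − p̂₂)/SE = (0.41117 − 0.36408)/0.039620 = 0.04709/0.039620 = 1.189.

z = 1.189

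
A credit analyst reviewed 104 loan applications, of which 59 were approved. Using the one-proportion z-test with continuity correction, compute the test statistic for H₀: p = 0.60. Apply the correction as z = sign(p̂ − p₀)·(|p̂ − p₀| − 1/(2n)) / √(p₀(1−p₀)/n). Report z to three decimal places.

z = -0.580

With x = 59 successes in n = 104, p̂ = 0.56731. p̂ − p₀ = -0.032692.
Continuity correction 1/(2n) = 1/208 = 0.004808.
Corrected numerator: |-0.032692| − 0.004808 = 0.027884.
Null standard error: √(0.60·0.40/104) = √0.002307692 = 0.048038.
z = −0.027884/0.048038 = -0.580.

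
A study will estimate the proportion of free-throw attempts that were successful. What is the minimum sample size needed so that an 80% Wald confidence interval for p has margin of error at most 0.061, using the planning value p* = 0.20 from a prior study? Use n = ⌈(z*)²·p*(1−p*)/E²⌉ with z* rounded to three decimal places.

z* = 1.282 at the 80% level.
p*(1−p*) = 0.20·0.80 = 0.1600.
Required n before rounding: 1.643524 × 0.1600 / 0.061² = 70.670.
Rounding up, n = 71.

n = 71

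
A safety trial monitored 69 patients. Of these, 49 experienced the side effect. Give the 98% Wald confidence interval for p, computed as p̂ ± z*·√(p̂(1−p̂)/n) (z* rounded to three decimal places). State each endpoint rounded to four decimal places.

(0.5831, 0.8372)

p̂ = 49/69 = 0.71014.
Standard error of p̂: √(0.205839/69) = √0.002983175 = 0.054618.
For 98% confidence, z* = 2.326.
Margin of error: 2.326 × 0.054618 = 0.12704.
CI: 0.71014 ± 0.12704 = (0.5831, 0.8372).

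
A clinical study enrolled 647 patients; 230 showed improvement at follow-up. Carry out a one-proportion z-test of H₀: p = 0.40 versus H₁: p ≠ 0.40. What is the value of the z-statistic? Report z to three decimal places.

z = -2.311

p̂ = 230/647 = 0.35549.
SE₀ = √(0.40·0.60/647) = 0.019260.
z = (0.35549 − 0.40)/0.019260 = -0.04451/0.019260 = -2.311.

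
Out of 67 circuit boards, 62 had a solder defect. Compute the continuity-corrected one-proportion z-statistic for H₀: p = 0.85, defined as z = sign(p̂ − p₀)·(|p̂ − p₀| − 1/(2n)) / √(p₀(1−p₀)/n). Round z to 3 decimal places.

z = 1.557

Sample proportion p̂ = 62/67 = 0.92537. p̂ − p₀ = 0.075373.
1/(2n) = 0.007463.
Corrected numerator: |0.075373| − 0.007463 = 0.067910.
SE₀ = √(0.85·0.15/67) = 0.043623.
z = (+)0.067910/0.043623 = 1.557.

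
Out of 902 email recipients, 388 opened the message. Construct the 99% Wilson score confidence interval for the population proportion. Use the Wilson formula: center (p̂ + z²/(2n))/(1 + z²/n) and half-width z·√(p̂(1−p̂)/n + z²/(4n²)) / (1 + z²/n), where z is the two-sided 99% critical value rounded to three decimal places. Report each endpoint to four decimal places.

p̂ = 388/902 = 0.43016; z = 2.576, so z² = 6.635776.
Denominator 1 + z²/n = 1 + 6.635776/902 = 1.007357.
Adjusted center: (0.43016 + z²/(2n))/1.007357 = 0.43067.
Radicand: p̂(1−p̂)/n + z²/(4n²) = 0.000271754 + 0.000002039 = 0.000273793.
Half-width = 2.576·√0.000273793/1.007357 = 0.04231.
So the interval runs from 0.3884 to 0.4730.

(0.3884, 0.4730)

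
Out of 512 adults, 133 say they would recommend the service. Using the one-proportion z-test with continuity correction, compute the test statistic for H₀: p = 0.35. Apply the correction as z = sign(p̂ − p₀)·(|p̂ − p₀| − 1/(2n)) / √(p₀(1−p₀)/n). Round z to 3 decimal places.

p̂ = 133/512 = 0.25977. p̂ − p₀ = -0.090234.
1/(2n) = 0.000977.
Corrected numerator: |-0.090234| − 0.000977 = 0.089257.
Under H₀, SE = √(p₀(1−p₀)/n) = √(0.35·0.65/512) = √0.000444336 = 0.021079.
z = −0.089257/0.021079 = -4.234.

z = -4.234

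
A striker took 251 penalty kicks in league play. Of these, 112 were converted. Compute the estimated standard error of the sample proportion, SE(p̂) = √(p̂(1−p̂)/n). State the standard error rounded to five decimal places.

p̂ = 112/251 = 0.44622.
p̂(1−p̂) = 0.247108.
Dividing by n and taking the root: √0.000984494 = 0.03138.

SE = 0.03138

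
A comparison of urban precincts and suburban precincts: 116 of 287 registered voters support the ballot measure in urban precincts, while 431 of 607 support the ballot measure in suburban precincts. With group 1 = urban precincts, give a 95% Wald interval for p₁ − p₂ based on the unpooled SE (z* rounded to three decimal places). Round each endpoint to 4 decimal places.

p̂₁ = 116/287 = 0.40418, p̂₂ = 431/607 = 0.71005; p̂₁ − p̂₂ = -0.30587.
Unpooled SE = √(p̂₁(1−p̂₁)/n₁ + p̂₂(1−p̂₂)/n₂) = √(0.000839090 + 0.000339175) = 0.034326.
For 95% confidence, z* = 1.960. Margin = 1.960·0.034326 = 0.06728.
Interval: -0.30587 ± 0.06728 → (-0.3731, -0.2386).

(-0.3731, -0.2386)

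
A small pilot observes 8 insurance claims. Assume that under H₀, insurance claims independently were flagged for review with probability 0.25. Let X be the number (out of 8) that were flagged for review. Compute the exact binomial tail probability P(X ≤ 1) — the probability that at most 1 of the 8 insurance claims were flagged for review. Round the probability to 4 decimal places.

X ~ Binomial(n=8, p=0.25).
P(X ≤ 1) = C(8,0)·0.25^0·0.75^8 + C(8,1)·0.25^1·0.75^7.
= 0.100113 + 0.266968 = 0.3671.

P = 0.3671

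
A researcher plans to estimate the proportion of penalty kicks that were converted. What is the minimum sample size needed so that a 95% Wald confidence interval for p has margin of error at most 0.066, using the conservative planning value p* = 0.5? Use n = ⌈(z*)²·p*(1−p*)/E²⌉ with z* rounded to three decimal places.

n = 221

The 95% critical value is z* = 1.960.
p*(1−p*) = 0.2500.
(z*)²·p*(1−p*)/E² = 3.841600·0.2500/0.004356 = 220.478.
Rounding up, n = 221.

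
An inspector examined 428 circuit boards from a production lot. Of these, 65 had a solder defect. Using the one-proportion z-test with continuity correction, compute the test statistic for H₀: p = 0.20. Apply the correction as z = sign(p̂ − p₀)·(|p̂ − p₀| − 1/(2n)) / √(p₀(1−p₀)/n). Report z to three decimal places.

z = -2.429

Sample proportion p̂ = 65/428 = 0.15187. p̂ − p₀ = -0.048131.
1/(2n) = 0.001168.
Corrected numerator: |-0.048131| − 0.001168 = 0.046963.
Null standard error: √(0.20·0.80/428) = √0.000373832 = 0.019335.
z = (−)0.046963/0.019335 = -2.429.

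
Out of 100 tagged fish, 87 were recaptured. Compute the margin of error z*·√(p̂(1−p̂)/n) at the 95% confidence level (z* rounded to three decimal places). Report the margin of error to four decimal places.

Sample proportion p̂ = 87/100 = 0.87000.
SE(p̂) = √(0.87000·0.13000/100) = 0.033630.
For 95% confidence, z* = 1.960.
So ME = 0.0659.

ME = 0.0659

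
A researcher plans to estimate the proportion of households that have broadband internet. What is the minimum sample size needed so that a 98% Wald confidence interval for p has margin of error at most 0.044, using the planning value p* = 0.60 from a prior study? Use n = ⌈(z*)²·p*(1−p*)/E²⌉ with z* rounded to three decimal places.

z* = 2.326 at the 98% level.
p*(1−p*) = 0.60·0.40 = 0.2400.
(z*)²·p*(1−p*)/E² = 5.410276·0.2400/0.001936 = 670.695.
Rounding up, n = 671.

n = 671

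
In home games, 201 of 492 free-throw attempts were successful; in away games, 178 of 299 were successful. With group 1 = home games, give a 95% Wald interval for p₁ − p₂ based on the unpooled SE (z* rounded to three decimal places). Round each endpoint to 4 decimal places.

(-0.2574, -0.1162)

p̂₁ = 0.40854, p̂₂ = 0.59532, so the observed difference is -0.18678.
SE = √(0.000491127 + 0.000805734) = √0.001296861 = 0.036012.
For 95% confidence, z* = 1.960. Margin = 1.960·0.036012 = 0.07058.
So the interval runs from -0.2574 to -0.1162.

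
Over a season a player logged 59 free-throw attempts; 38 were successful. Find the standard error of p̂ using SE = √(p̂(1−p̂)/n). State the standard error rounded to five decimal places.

SE = 0.06233

The sample proportion is 38/59 = 0.64407.
p̂(1−p̂) = 0.229244.
SE = √(0.229244/59) = 0.06233.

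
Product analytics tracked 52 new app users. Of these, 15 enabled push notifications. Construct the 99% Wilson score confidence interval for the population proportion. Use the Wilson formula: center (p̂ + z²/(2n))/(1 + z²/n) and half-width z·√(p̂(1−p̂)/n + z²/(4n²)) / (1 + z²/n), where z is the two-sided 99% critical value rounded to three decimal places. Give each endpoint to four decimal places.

Here p̂ = 15/52 = 0.28846 and z = 2.576 (z² = 6.635776).
Denominator 1 + z²/n = 1 + 6.635776/52 = 1.127611.
Center = (0.28846 + 0.063806)/1.127611 = 0.31240.
Radicand: p̂(1−p̂)/n + z²/(4n²) = 0.003947144 + 0.000613515 = 0.004560659.
Half-width = z·√(radicand)/denom = 2.576·0.067533/1.127611 = 0.15428.
So the interval runs from 0.1581 to 0.4667.

(0.1581, 0.4667)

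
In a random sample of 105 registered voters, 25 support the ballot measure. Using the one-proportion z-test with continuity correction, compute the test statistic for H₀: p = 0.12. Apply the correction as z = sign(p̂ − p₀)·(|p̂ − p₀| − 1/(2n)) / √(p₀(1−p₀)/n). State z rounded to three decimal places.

Sample proportion p̂ = 25/105 = 0.23810. p̂ − p₀ = 0.118095.
1/(2n) = 0.004762.
Corrected numerator: |0.118095| − 0.004762 = 0.113333.
Null standard error: √(0.12·0.88/105) = √0.001005714 = 0.031713.
z = (+)0.113333/0.031713 = 3.574.

z = 3.574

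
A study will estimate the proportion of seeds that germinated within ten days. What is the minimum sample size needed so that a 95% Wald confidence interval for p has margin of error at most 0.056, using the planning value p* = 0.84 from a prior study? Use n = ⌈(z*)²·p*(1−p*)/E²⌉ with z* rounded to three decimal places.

The 95% critical value is z* = 1.960.
p*(1−p*) = 0.84·0.16 = 0.1344.
(z*)²·p*(1−p*)/E² = 3.841600·0.1344/0.003136 = 164.640.
Rounding up, n = 165.

n = 165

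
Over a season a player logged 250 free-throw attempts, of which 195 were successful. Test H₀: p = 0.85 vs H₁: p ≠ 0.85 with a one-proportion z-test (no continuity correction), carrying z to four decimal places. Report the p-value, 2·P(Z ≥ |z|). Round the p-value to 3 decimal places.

p-value = 0.002

The sample proportion is 195/250 = 0.78000.
Null standard error: √(0.85·0.15/250) = √0.000510000 = 0.022583.
Test statistic (full precision, shown to 4 dp): z = (195/250 − 0.85)/SE₀ ≈ -3.0997.
From the standard normal, 2·P(Z ≥ |z|) = 0.002.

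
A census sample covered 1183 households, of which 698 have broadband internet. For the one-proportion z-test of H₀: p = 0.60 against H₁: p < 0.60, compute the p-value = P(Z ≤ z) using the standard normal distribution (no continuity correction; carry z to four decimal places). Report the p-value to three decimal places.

p̂ = 698/1183 = 0.59003.
SE₀ = √(0.60·0.40/1183) = 0.014243.
Test statistic (full precision, shown to 4 dp): z = (698/1183 − 0.60)/SE₀ ≈ -0.7003.
p-value = P(Z ≤ z) with z = -0.7003 → 0.242.

p-value = 0.242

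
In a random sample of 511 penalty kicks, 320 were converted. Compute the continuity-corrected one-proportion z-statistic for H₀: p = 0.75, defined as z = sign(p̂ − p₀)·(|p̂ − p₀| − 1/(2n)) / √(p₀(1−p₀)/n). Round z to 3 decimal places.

With x = 320 successes in n = 511, p̂ = 0.62622. p̂ − p₀ = -0.123777.
1/(2n) = 0.000978.
Corrected numerator: |-0.123777| − 0.000978 = 0.122799.
Under H₀, SE = √(p₀(1−p₀)/n) = √(0.75·0.25/511) = √0.000366928 = 0.019155.
z = (−)0.122799/0.019155 = -6.411.

z = -6.411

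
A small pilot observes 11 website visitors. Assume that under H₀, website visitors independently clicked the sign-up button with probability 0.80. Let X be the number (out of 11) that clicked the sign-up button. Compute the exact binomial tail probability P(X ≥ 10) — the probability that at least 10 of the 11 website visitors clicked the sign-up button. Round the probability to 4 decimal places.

P = 0.3221

X ~ Binomial(n=11, p=0.80).
P(X ≥ 10) = C(11,10)·0.80^10·0.20^1 + C(11,11)·0.80^11·0.20^0.
= 0.236223 + 0.085899 = 0.3221.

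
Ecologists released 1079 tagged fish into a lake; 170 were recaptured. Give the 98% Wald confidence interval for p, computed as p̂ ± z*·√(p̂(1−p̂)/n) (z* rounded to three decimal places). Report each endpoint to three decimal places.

(0.132, 0.183)

The sample proportion is 170/1079 = 0.15755.
Standard error of p̂: √(0.132730/1079) = √0.000123012 = 0.011091.
For 98% confidence, z* = 2.326.
Margin of error: 2.326 × 0.011091 = 0.02580.
So the interval runs from 0.132 to 0.183.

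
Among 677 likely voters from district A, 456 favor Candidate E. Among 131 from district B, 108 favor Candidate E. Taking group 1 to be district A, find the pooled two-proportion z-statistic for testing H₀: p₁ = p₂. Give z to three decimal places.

p̂₁ = 456/677 = 0.67356, p̂₂ = 108/131 = 0.82443.
Pooled p̂ = (456+108)/(677+131) = 564/808 = 0.69802.
Pooled SE = √[0.2107882·0.00911069] ≈ 0.043823.
z = (p̂₁ − p̂₂)/SE = (0.67356 − 0.82443)/0.043823 = -0.15087/0.043823 = -3.443.

z = -3.443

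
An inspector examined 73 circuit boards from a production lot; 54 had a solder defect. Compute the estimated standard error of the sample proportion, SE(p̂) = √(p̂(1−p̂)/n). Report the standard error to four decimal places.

With x = 54 successes in n = 73, p̂ = 0.73973.
p̂(1−p̂) = 0.192530.
SE = √(0.192530/73) = √0.002637397 = 0.0514.

SE = 0.0514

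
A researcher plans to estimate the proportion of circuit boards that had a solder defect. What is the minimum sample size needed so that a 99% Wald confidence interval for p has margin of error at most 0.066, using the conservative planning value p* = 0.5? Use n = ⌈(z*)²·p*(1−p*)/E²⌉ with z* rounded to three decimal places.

n = 381

The 99% critical value is z* = 2.576.
p*(1−p*) = 0.2500.
(z*)²·p*(1−p*)/E² = 6.635776·0.2500/0.004356 = 380.841.
⌈380.841⌉ = 381.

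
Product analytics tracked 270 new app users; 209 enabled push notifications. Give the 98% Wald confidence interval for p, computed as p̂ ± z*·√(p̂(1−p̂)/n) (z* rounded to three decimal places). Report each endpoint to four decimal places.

(0.7149, 0.8333)

The sample proportion is 209/270 = 0.77407.
SE = √(p̂(1−p̂)/n) = √(0.174883/270) = 0.025450.
For 98% confidence, z* = 2.326.
Margin of error: 2.326 × 0.025450 = 0.05920.
CI: 0.77407 ± 0.05920 = (0.7149, 0.8333).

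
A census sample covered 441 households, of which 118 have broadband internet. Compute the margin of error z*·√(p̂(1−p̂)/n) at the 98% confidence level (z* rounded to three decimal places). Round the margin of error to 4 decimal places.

ME = 0.0490

With x = 118 successes in n = 441, p̂ = 0.26757.
SE = √(p̂(1−p̂)/n) = √(0.195978/441) = 0.021081.
For 98% confidence, z* = 2.326.
Margin of error = z*·SE = 2.326 × 0.021081 = 0.0490.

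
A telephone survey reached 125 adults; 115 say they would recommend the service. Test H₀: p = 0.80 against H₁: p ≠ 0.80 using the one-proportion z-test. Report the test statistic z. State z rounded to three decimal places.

z = 3.354

The sample proportion is 115/125 = 0.92000.
Under H₀, SE = √(p₀(1−p₀)/n) = √(0.80·0.20/125) = √0.001280000 = 0.035777.
z = (p̂ − p₀)/SE = (0.92000 − 0.80)/0.035777 = 3.354.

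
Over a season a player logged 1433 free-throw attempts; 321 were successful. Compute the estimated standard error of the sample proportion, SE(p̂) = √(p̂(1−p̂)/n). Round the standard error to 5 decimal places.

SE = 0.01101

p̂ = 321/1433 = 0.22401.
p̂(1−p̂) = 0.22401·0.77599 = 0.173830.
SE = √(0.173830/1433) = √0.000121305 = 0.01101.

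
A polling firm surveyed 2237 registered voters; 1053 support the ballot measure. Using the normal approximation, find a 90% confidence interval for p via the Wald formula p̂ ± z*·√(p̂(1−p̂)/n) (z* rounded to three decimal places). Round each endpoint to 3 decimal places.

(0.453, 0.488)

p̂ = 1053/2237 = 0.47072.
SE = √(p̂(1−p̂)/n) = √(0.249143/2237) = 0.010553.
The 90% critical value is z* = 1.645.
Margin of error: 1.645 × 0.010553 = 0.01736.
So the interval runs from 0.453 to 0.488.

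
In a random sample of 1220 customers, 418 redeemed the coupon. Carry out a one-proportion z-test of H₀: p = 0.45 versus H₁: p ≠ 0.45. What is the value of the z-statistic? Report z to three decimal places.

The sample proportion is 418/1220 = 0.34262.
Null standard error: √(0.45·0.55/1220) = √0.000202869 = 0.014243.
z = (p̂ − p₀)/SE = (0.34262 − 0.45)/0.014243 = -7.539.

z = -7.539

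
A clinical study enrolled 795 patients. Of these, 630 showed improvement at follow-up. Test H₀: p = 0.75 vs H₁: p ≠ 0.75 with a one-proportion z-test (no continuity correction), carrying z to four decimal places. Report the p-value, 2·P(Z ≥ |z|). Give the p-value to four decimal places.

p-value = 0.0057

p̂ = 630/795 = 0.79245.
SE₀ = √(0.75·0.25/795) = 0.015357.
Test statistic (full precision, shown to 4 dp): z = (630/795 − 0.75)/SE₀ ≈ 2.7643.
From the standard normal, 2·P(Z ≥ |z|) = 0.0057.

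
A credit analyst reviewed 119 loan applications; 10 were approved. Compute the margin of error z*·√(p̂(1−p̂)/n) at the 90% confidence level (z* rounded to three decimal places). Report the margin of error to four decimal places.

Sample proportion p̂ = 10/119 = 0.08403.
Standard error of p̂: √(0.076972/119) = √0.000646823 = 0.025433.
The 90% critical value is z* = 1.645.
ME = 1.645·0.025433 = 0.0418.

ME = 0.0418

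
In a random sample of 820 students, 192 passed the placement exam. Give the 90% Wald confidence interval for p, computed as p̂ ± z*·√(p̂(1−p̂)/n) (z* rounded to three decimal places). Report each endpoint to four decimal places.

(0.2098, 0.2585)

Sample proportion p̂ = 192/820 = 0.23415.
Standard error of p̂: √(0.179322/820) = √0.000218685 = 0.014788.
For 90% confidence, z* = 1.645.
Margin of error: 1.645 × 0.014788 = 0.02433.
CI: 0.23415 ± 0.02433 = (0.2098, 0.2585).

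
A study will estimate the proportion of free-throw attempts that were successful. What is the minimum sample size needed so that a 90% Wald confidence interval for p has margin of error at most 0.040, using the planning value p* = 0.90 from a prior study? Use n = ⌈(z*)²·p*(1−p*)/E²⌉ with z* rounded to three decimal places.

z* = 1.645 at the 90% level.
p*(1−p*) = 0.0900.
Required n before rounding: 2.706025 × 0.0900 / 0.040² = 152.214.
⌈152.214⌉ = 153.

n = 153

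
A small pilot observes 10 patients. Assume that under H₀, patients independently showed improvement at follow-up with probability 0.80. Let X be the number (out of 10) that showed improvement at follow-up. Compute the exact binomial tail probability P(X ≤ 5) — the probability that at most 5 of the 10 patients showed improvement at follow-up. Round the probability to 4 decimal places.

P = 0.0328

X ~ Binomial(n=10, p=0.80).
P(X ≤ 5) = Σ_{j=0}^{5} C(10,j)·0.80^j·0.20^{10−j}.
= 0.000000 + 0.000004 + 0.000074 + 0.000786 + 0.005505 + 0.026424 = 0.0328.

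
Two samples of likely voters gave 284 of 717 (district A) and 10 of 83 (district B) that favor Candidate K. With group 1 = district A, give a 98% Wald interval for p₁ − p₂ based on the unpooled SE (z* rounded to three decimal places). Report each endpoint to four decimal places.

p̂₁ = 284/717 = 0.39609, p̂₂ = 10/83 = 0.12048; p̂₁ − p̂₂ = 0.27561.
SE = √(0.000333617 + 0.001276699) = √0.001610316 = 0.040129.
z* = 2.326 at the 98% level. Margin of error = 0.09334.
CI: 0.27561 ± 0.09334 = (0.1823, 0.3690).

(0.1823, 0.3690)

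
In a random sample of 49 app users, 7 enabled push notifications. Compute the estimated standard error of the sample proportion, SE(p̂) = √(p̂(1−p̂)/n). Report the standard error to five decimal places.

With x = 7 successes in n = 49, p̂ = 0.14286.
p̂(1−p̂) = 0.14286·0.85714 = 0.122451.
Dividing by n and taking the root: √0.002499000 = 0.04999.

SE = 0.04999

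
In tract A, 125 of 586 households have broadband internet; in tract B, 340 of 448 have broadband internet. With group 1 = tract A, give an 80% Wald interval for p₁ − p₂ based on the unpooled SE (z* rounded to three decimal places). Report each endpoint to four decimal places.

(-0.5794, -0.5118)

p̂₁ = 0.21331, p̂₂ = 0.75893, so the observed difference is -0.54562.
SE = √(0.000286364 + 0.000408384) = √0.000694748 = 0.026358.
For 80% confidence, z* = 1.282. Margin of error = 0.03379.
CI: -0.54562 ± 0.03379 = (-0.5794, -0.5118).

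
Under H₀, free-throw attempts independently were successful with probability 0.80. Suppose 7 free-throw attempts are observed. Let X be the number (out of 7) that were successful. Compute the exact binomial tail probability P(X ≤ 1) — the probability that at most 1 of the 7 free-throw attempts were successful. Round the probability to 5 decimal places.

P = 0.00037

X is binomial with n = 7 and p = 0.80.
P(X ≤ 1) = C(7,0)·0.80^0·0.20^7 + C(7,1)·0.80^1·0.20^6.
= 0.000013 + 0.000358 = 0.00037.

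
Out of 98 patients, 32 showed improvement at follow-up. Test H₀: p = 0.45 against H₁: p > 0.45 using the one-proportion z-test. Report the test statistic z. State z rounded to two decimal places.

Sample proportion p̂ = 32/98 = 0.32653.
Null standard error: √(0.45·0.55/98) = √0.002525510 = 0.050254.
z = (0.32653 − 0.45)/0.050254 = -0.12347/0.050254 = -2.46.

z = -2.46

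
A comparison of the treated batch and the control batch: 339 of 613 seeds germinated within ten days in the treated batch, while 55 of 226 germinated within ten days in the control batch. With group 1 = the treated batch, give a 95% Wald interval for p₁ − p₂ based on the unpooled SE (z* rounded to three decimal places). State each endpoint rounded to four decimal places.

(0.2413, 0.3781)

p̂₁ = 0.55302, p̂₂ = 0.24336, so the observed difference is 0.30966.
Unpooled SE = √(p̂₁(1−p̂₁)/n₁ + p̂₂(1−p̂₂)/n₂) = √(0.000403245 + 0.000814767) = 0.034900.
z* = 1.960 at the 95% level. Margin of error = 0.06840.
CI: 0.30966 ± 0.06840 = (0.2413, 0.3781).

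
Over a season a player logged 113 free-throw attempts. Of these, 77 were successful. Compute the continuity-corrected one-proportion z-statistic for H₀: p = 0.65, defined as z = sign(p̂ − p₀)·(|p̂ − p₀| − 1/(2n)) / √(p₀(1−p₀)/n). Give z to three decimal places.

z = 0.602

With x = 77 successes in n = 113, p̂ = 0.68142. p̂ − p₀ = 0.031416.
Continuity correction 1/(2n) = 1/226 = 0.004425.
Corrected numerator: |0.031416| − 0.004425 = 0.026991.
Null standard error: √(0.65·0.35/113) = √0.002013274 = 0.044870.
z = (+)0.026991/0.044870 = 0.602.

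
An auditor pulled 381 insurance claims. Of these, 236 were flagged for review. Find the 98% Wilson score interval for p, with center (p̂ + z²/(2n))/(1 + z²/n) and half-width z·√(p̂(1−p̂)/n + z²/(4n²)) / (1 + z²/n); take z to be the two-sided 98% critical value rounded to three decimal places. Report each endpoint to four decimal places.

Here p̂ = 236/381 = 0.61942 and z = 2.326 (z² = 5.410276).
1 + z²/n = 1.014200.
Adjusted center: (0.61942 + z²/(2n))/1.014200 = 0.61775.
Radicand: p̂(1−p̂)/n + z²/(4n²) = 0.000618736 + 0.000009318 = 0.000628054.
Half-width = 2.326·√0.000628054/1.014200 = 0.05748.
So the interval runs from 0.5603 to 0.6752.

(0.5603, 0.6752)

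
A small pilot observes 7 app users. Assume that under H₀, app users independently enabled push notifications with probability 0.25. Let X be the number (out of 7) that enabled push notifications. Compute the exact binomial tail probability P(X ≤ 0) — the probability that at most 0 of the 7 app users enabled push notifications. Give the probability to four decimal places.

P = 0.1335

X is binomial with n = 7 and p = 0.25.
P(X ≤ 0) = C(7,0)·0.25^0·0.75^7.
= 0.133484 = 0.1335.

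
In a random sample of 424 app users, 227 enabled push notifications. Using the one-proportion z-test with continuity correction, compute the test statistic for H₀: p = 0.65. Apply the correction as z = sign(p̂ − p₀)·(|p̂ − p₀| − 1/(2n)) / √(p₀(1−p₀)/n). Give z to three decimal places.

p̂ = 227/424 = 0.53538. p̂ − p₀ = -0.114623.
Continuity correction 1/(2n) = 1/848 = 0.001179.
Corrected numerator: |-0.114623| − 0.001179 = 0.113444.
Null standard error: √(0.65·0.35/424) = √0.000536557 = 0.023164.
z = (−)0.113444/0.023164 = -4.897.

z = -4.897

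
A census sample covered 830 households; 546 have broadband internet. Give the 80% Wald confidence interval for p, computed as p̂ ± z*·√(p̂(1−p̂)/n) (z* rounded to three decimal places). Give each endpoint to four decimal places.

(0.6367, 0.6789)

With x = 546 successes in n = 830, p̂ = 0.65783.
SE = √(p̂(1−p̂)/n) = √(0.225089/830) = 0.016468.
For 80% confidence, z* = 1.282.
Margin = 1.282·0.016468 = 0.02111.
CI: 0.65783 ± 0.02111 = (0.6367, 0.6789).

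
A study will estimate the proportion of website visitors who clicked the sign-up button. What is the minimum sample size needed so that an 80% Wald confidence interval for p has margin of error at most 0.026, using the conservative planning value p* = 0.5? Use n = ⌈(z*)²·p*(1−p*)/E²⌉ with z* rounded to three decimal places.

n = 608

z* = 1.282 at the 80% level.
p*(1−p*) = 0.50·0.50 = 0.2500.
(z*)²·p*(1−p*)/E² = 1.643524·0.2500/0.000676 = 607.812.
Rounding up, n = 608.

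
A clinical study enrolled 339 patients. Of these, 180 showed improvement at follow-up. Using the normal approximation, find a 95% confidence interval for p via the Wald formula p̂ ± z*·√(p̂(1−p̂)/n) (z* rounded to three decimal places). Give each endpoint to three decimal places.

(0.478, 0.584)

The sample proportion is 180/339 = 0.53097.
Standard error of p̂: √(0.249041/339) = √0.000734633 = 0.027104.
For 95% confidence, z* = 1.960.
Margin of error: 1.960 × 0.027104 = 0.05312.
Interval: 0.53097 ± 0.05312 → (0.478, 0.584).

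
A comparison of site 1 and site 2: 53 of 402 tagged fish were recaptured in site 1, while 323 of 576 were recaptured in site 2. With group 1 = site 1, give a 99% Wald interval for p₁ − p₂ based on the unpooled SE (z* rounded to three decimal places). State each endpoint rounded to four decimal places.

(-0.4977, -0.3602)

p̂₁ = 0.13184, p̂₂ = 0.56076, so the observed difference is -0.42892.
SE = √(0.000284723 + 0.000427618) = √0.000712341 = 0.026690.
The 99% critical value is z* = 2.576. Margin of error = 0.06875.
So the interval runs from -0.4977 to -0.3602.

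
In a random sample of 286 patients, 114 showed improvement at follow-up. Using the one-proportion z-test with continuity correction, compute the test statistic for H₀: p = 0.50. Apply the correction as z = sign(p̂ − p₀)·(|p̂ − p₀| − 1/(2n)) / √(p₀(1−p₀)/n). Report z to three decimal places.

z = -3.370

The sample proportion is 114/286 = 0.39860. p̂ − p₀ = -0.101399.
1/(2n) = 0.001748.
Corrected numerator: |-0.101399| − 0.001748 = 0.099651.
Null standard error: √(0.50·0.50/286) = √0.000874126 = 0.029566.
z = (−)0.099651/0.029566 = -3.370.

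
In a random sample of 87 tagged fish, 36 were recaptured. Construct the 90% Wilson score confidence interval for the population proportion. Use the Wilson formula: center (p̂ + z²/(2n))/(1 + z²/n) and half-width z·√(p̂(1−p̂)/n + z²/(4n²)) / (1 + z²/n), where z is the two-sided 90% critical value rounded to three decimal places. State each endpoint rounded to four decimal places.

p̂ = 36/87 = 0.41379; z = 1.645, so z² = 2.706025.
Denominator 1 + z²/n = 1 + 2.706025/87 = 1.031104.
Center = (0.41379 + 0.015552)/1.031104 = 0.41639.
Radicand: p̂(1−p̂)/n + z²/(4n²) = 0.002788142 + 0.000089379 = 0.002877521.
Half-width = z·√(radicand)/denom = 1.645·0.053643/1.031104 = 0.08558.
Interval: 0.41639 ± 0.08558 → (0.3308, 0.5020).

(0.3308, 0.5020)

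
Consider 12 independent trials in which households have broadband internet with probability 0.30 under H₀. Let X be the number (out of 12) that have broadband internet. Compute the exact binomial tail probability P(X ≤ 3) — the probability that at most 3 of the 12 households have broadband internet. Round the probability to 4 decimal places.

X ~ Binomial(n=12, p=0.30).
P(X ≤ 3) = C(12,0)·0.30^0·0.70^12 + C(12,1)·0.30^1·0.70^11 + C(12,2)·0.30^2·0.70^10 + C(12,3)·0.30^3·0.70^9.
= 0.013841 + 0.071184 + 0.167790 + 0.239700 = 0.4925.

P = 0.4925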